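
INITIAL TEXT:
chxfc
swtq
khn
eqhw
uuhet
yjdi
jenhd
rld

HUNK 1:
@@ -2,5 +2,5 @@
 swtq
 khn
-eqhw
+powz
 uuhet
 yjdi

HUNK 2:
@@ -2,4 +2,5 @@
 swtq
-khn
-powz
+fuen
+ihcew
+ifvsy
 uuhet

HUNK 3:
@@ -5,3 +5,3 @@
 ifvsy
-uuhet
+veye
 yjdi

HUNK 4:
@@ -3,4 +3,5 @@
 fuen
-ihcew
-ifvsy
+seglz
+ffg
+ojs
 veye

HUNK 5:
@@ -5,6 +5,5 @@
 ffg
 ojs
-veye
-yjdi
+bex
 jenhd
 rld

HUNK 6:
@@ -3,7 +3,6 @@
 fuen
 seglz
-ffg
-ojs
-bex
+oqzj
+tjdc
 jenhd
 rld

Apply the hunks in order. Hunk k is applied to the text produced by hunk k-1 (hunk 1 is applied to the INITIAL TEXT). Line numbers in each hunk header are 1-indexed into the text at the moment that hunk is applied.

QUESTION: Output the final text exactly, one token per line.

Hunk 1: at line 2 remove [eqhw] add [powz] -> 8 lines: chxfc swtq khn powz uuhet yjdi jenhd rld
Hunk 2: at line 2 remove [khn,powz] add [fuen,ihcew,ifvsy] -> 9 lines: chxfc swtq fuen ihcew ifvsy uuhet yjdi jenhd rld
Hunk 3: at line 5 remove [uuhet] add [veye] -> 9 lines: chxfc swtq fuen ihcew ifvsy veye yjdi jenhd rld
Hunk 4: at line 3 remove [ihcew,ifvsy] add [seglz,ffg,ojs] -> 10 lines: chxfc swtq fuen seglz ffg ojs veye yjdi jenhd rld
Hunk 5: at line 5 remove [veye,yjdi] add [bex] -> 9 lines: chxfc swtq fuen seglz ffg ojs bex jenhd rld
Hunk 6: at line 3 remove [ffg,ojs,bex] add [oqzj,tjdc] -> 8 lines: chxfc swtq fuen seglz oqzj tjdc jenhd rld

Answer: chxfc
swtq
fuen
seglz
oqzj
tjdc
jenhd
rld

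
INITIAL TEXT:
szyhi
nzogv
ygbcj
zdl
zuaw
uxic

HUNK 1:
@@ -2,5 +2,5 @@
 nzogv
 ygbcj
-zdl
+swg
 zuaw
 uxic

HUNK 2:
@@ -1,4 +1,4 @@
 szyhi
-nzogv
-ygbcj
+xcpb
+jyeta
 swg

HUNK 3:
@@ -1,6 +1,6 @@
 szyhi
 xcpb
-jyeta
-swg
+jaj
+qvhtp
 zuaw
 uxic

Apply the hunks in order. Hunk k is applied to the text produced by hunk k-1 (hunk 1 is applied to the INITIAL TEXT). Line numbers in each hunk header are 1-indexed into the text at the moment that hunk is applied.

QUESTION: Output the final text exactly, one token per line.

Hunk 1: at line 2 remove [zdl] add [swg] -> 6 lines: szyhi nzogv ygbcj swg zuaw uxic
Hunk 2: at line 1 remove [nzogv,ygbcj] add [xcpb,jyeta] -> 6 lines: szyhi xcpb jyeta swg zuaw uxic
Hunk 3: at line 1 remove [jyeta,swg] add [jaj,qvhtp] -> 6 lines: szyhi xcpb jaj qvhtp zuaw uxic

Answer: szyhi
xcpb
jaj
qvhtp
zuaw
uxic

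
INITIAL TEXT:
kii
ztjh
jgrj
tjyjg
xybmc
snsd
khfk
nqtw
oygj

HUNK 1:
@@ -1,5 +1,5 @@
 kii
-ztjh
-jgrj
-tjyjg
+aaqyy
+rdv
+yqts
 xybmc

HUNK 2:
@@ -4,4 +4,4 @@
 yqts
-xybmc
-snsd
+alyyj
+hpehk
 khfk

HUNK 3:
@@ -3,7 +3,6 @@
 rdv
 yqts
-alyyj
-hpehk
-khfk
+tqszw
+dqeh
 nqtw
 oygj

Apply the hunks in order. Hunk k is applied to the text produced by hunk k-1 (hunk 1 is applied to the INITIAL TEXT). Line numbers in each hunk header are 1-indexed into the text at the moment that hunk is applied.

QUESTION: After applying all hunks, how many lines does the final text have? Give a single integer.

Answer: 8

Derivation:
Hunk 1: at line 1 remove [ztjh,jgrj,tjyjg] add [aaqyy,rdv,yqts] -> 9 lines: kii aaqyy rdv yqts xybmc snsd khfk nqtw oygj
Hunk 2: at line 4 remove [xybmc,snsd] add [alyyj,hpehk] -> 9 lines: kii aaqyy rdv yqts alyyj hpehk khfk nqtw oygj
Hunk 3: at line 3 remove [alyyj,hpehk,khfk] add [tqszw,dqeh] -> 8 lines: kii aaqyy rdv yqts tqszw dqeh nqtw oygj
Final line count: 8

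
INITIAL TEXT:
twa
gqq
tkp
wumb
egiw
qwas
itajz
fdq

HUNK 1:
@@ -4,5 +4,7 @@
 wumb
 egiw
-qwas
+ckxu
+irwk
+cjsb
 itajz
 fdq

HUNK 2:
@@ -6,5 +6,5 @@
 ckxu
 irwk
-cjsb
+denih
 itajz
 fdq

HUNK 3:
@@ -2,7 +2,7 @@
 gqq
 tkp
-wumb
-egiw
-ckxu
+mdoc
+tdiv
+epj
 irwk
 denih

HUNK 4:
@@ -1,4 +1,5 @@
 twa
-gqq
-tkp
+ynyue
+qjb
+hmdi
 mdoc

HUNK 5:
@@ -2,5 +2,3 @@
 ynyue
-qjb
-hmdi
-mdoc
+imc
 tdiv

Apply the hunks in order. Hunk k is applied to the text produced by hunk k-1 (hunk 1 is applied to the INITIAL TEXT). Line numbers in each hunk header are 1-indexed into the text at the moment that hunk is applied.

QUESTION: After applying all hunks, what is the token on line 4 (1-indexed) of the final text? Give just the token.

Hunk 1: at line 4 remove [qwas] add [ckxu,irwk,cjsb] -> 10 lines: twa gqq tkp wumb egiw ckxu irwk cjsb itajz fdq
Hunk 2: at line 6 remove [cjsb] add [denih] -> 10 lines: twa gqq tkp wumb egiw ckxu irwk denih itajz fdq
Hunk 3: at line 2 remove [wumb,egiw,ckxu] add [mdoc,tdiv,epj] -> 10 lines: twa gqq tkp mdoc tdiv epj irwk denih itajz fdq
Hunk 4: at line 1 remove [gqq,tkp] add [ynyue,qjb,hmdi] -> 11 lines: twa ynyue qjb hmdi mdoc tdiv epj irwk denih itajz fdq
Hunk 5: at line 2 remove [qjb,hmdi,mdoc] add [imc] -> 9 lines: twa ynyue imc tdiv epj irwk denih itajz fdq
Final line 4: tdiv

Answer: tdiv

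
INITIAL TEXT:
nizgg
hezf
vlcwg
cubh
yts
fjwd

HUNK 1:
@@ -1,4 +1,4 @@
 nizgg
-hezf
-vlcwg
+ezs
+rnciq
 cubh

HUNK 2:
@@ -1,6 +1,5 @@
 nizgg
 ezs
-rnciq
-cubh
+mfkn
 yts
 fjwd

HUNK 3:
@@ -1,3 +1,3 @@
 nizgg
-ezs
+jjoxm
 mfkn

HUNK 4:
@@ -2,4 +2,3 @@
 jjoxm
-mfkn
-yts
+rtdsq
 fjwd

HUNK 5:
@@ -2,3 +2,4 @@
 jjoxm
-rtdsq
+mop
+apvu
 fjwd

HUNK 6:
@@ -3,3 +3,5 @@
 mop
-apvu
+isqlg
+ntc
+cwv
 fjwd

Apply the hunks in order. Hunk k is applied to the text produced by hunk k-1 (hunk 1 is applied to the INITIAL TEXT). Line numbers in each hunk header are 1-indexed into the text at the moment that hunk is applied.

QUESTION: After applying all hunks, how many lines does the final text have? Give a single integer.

Hunk 1: at line 1 remove [hezf,vlcwg] add [ezs,rnciq] -> 6 lines: nizgg ezs rnciq cubh yts fjwd
Hunk 2: at line 1 remove [rnciq,cubh] add [mfkn] -> 5 lines: nizgg ezs mfkn yts fjwd
Hunk 3: at line 1 remove [ezs] add [jjoxm] -> 5 lines: nizgg jjoxm mfkn yts fjwd
Hunk 4: at line 2 remove [mfkn,yts] add [rtdsq] -> 4 lines: nizgg jjoxm rtdsq fjwd
Hunk 5: at line 2 remove [rtdsq] add [mop,apvu] -> 5 lines: nizgg jjoxm mop apvu fjwd
Hunk 6: at line 3 remove [apvu] add [isqlg,ntc,cwv] -> 7 lines: nizgg jjoxm mop isqlg ntc cwv fjwd
Final line count: 7

Answer: 7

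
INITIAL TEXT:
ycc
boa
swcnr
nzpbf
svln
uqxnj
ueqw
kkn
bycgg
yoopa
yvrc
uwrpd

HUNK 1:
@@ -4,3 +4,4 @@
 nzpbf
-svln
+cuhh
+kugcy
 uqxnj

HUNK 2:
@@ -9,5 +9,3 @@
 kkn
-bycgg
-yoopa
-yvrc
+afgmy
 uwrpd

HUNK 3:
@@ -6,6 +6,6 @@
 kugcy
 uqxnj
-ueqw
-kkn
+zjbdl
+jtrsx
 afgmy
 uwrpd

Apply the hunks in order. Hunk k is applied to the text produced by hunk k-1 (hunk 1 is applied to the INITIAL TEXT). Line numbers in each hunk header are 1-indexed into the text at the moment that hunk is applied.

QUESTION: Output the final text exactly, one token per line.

Answer: ycc
boa
swcnr
nzpbf
cuhh
kugcy
uqxnj
zjbdl
jtrsx
afgmy
uwrpd

Derivation:
Hunk 1: at line 4 remove [svln] add [cuhh,kugcy] -> 13 lines: ycc boa swcnr nzpbf cuhh kugcy uqxnj ueqw kkn bycgg yoopa yvrc uwrpd
Hunk 2: at line 9 remove [bycgg,yoopa,yvrc] add [afgmy] -> 11 lines: ycc boa swcnr nzpbf cuhh kugcy uqxnj ueqw kkn afgmy uwrpd
Hunk 3: at line 6 remove [ueqw,kkn] add [zjbdl,jtrsx] -> 11 lines: ycc boa swcnr nzpbf cuhh kugcy uqxnj zjbdl jtrsx afgmy uwrpd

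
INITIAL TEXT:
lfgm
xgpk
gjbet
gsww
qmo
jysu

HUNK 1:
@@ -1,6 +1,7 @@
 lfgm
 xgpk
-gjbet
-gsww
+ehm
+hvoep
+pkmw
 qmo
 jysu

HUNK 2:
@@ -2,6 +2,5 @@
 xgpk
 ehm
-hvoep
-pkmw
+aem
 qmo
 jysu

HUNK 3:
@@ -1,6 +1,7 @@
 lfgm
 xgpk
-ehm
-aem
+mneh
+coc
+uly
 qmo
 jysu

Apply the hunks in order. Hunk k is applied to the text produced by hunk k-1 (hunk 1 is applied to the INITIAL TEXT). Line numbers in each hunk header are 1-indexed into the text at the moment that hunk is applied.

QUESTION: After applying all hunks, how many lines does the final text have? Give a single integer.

Hunk 1: at line 1 remove [gjbet,gsww] add [ehm,hvoep,pkmw] -> 7 lines: lfgm xgpk ehm hvoep pkmw qmo jysu
Hunk 2: at line 2 remove [hvoep,pkmw] add [aem] -> 6 lines: lfgm xgpk ehm aem qmo jysu
Hunk 3: at line 1 remove [ehm,aem] add [mneh,coc,uly] -> 7 lines: lfgm xgpk mneh coc uly qmo jysu
Final line count: 7

Answer: 7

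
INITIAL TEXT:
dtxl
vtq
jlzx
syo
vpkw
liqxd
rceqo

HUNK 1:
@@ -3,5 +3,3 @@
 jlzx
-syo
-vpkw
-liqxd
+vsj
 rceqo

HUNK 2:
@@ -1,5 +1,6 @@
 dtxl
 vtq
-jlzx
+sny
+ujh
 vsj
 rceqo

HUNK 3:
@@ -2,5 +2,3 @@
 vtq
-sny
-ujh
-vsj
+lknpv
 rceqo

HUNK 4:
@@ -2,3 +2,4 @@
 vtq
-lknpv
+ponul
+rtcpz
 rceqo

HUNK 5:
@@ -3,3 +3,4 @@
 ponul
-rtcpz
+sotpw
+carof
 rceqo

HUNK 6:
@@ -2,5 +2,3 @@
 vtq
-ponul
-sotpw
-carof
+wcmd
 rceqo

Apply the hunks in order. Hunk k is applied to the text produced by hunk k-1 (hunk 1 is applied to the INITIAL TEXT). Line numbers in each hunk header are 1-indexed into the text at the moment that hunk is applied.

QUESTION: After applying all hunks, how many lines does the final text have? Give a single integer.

Hunk 1: at line 3 remove [syo,vpkw,liqxd] add [vsj] -> 5 lines: dtxl vtq jlzx vsj rceqo
Hunk 2: at line 1 remove [jlzx] add [sny,ujh] -> 6 lines: dtxl vtq sny ujh vsj rceqo
Hunk 3: at line 2 remove [sny,ujh,vsj] add [lknpv] -> 4 lines: dtxl vtq lknpv rceqo
Hunk 4: at line 2 remove [lknpv] add [ponul,rtcpz] -> 5 lines: dtxl vtq ponul rtcpz rceqo
Hunk 5: at line 3 remove [rtcpz] add [sotpw,carof] -> 6 lines: dtxl vtq ponul sotpw carof rceqo
Hunk 6: at line 2 remove [ponul,sotpw,carof] add [wcmd] -> 4 lines: dtxl vtq wcmd rceqo
Final line count: 4

Answer: 4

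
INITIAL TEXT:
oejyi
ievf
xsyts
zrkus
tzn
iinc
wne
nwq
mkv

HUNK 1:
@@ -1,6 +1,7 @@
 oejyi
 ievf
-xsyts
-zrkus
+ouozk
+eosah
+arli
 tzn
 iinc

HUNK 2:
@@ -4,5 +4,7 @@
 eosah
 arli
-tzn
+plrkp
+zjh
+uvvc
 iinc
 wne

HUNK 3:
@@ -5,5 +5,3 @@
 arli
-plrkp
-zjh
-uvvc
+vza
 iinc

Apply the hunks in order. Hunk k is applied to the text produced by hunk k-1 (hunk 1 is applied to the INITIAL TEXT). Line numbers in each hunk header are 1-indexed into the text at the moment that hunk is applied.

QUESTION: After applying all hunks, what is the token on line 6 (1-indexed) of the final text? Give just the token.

Answer: vza

Derivation:
Hunk 1: at line 1 remove [xsyts,zrkus] add [ouozk,eosah,arli] -> 10 lines: oejyi ievf ouozk eosah arli tzn iinc wne nwq mkv
Hunk 2: at line 4 remove [tzn] add [plrkp,zjh,uvvc] -> 12 lines: oejyi ievf ouozk eosah arli plrkp zjh uvvc iinc wne nwq mkv
Hunk 3: at line 5 remove [plrkp,zjh,uvvc] add [vza] -> 10 lines: oejyi ievf ouozk eosah arli vza iinc wne nwq mkv
Final line 6: vza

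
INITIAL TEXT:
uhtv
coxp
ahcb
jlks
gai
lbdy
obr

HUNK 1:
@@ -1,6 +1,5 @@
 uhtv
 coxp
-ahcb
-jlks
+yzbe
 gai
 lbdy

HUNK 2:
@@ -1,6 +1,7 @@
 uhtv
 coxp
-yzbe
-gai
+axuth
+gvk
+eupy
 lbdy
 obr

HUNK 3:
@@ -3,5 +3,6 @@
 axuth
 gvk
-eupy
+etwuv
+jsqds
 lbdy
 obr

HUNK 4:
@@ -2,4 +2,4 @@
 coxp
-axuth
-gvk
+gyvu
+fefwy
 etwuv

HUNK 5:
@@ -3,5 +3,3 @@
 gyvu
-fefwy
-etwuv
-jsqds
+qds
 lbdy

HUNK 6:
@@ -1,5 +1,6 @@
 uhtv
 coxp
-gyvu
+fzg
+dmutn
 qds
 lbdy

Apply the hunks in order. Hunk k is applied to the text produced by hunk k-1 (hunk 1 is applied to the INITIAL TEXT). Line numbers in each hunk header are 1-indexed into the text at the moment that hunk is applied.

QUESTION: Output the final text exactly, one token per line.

Answer: uhtv
coxp
fzg
dmutn
qds
lbdy
obr

Derivation:
Hunk 1: at line 1 remove [ahcb,jlks] add [yzbe] -> 6 lines: uhtv coxp yzbe gai lbdy obr
Hunk 2: at line 1 remove [yzbe,gai] add [axuth,gvk,eupy] -> 7 lines: uhtv coxp axuth gvk eupy lbdy obr
Hunk 3: at line 3 remove [eupy] add [etwuv,jsqds] -> 8 lines: uhtv coxp axuth gvk etwuv jsqds lbdy obr
Hunk 4: at line 2 remove [axuth,gvk] add [gyvu,fefwy] -> 8 lines: uhtv coxp gyvu fefwy etwuv jsqds lbdy obr
Hunk 5: at line 3 remove [fefwy,etwuv,jsqds] add [qds] -> 6 lines: uhtv coxp gyvu qds lbdy obr
Hunk 6: at line 1 remove [gyvu] add [fzg,dmutn] -> 7 lines: uhtv coxp fzg dmutn qds lbdy obr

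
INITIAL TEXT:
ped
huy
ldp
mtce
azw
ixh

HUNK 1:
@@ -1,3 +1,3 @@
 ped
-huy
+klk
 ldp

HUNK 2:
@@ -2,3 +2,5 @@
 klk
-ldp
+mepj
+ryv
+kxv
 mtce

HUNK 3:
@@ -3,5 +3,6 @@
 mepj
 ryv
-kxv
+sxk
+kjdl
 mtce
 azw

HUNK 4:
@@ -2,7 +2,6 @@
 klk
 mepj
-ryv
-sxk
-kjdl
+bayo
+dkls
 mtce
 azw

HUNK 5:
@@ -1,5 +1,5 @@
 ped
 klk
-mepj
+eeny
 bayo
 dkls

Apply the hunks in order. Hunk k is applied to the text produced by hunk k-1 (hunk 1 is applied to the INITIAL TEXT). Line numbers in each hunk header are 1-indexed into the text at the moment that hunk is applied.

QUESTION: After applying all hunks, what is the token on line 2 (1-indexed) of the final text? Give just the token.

Answer: klk

Derivation:
Hunk 1: at line 1 remove [huy] add [klk] -> 6 lines: ped klk ldp mtce azw ixh
Hunk 2: at line 2 remove [ldp] add [mepj,ryv,kxv] -> 8 lines: ped klk mepj ryv kxv mtce azw ixh
Hunk 3: at line 3 remove [kxv] add [sxk,kjdl] -> 9 lines: ped klk mepj ryv sxk kjdl mtce azw ixh
Hunk 4: at line 2 remove [ryv,sxk,kjdl] add [bayo,dkls] -> 8 lines: ped klk mepj bayo dkls mtce azw ixh
Hunk 5: at line 1 remove [mepj] add [eeny] -> 8 lines: ped klk eeny bayo dkls mtce azw ixh
Final line 2: klk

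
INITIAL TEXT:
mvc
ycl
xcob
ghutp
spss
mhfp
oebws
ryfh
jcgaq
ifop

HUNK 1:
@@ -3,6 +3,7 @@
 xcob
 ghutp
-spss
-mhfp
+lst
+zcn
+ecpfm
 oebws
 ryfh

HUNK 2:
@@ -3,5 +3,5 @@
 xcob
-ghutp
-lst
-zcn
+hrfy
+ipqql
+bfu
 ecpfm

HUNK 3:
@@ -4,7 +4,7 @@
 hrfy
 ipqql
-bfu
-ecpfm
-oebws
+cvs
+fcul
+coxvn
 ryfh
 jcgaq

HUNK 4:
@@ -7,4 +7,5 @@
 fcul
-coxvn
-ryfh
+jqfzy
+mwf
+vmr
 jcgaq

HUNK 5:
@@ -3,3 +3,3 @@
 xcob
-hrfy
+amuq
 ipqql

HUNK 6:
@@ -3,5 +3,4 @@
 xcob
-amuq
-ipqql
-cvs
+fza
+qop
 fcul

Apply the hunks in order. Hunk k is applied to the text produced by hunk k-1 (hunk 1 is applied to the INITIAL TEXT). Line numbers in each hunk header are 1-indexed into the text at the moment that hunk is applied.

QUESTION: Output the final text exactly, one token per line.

Answer: mvc
ycl
xcob
fza
qop
fcul
jqfzy
mwf
vmr
jcgaq
ifop

Derivation:
Hunk 1: at line 3 remove [spss,mhfp] add [lst,zcn,ecpfm] -> 11 lines: mvc ycl xcob ghutp lst zcn ecpfm oebws ryfh jcgaq ifop
Hunk 2: at line 3 remove [ghutp,lst,zcn] add [hrfy,ipqql,bfu] -> 11 lines: mvc ycl xcob hrfy ipqql bfu ecpfm oebws ryfh jcgaq ifop
Hunk 3: at line 4 remove [bfu,ecpfm,oebws] add [cvs,fcul,coxvn] -> 11 lines: mvc ycl xcob hrfy ipqql cvs fcul coxvn ryfh jcgaq ifop
Hunk 4: at line 7 remove [coxvn,ryfh] add [jqfzy,mwf,vmr] -> 12 lines: mvc ycl xcob hrfy ipqql cvs fcul jqfzy mwf vmr jcgaq ifop
Hunk 5: at line 3 remove [hrfy] add [amuq] -> 12 lines: mvc ycl xcob amuq ipqql cvs fcul jqfzy mwf vmr jcgaq ifop
Hunk 6: at line 3 remove [amuq,ipqql,cvs] add [fza,qop] -> 11 lines: mvc ycl xcob fza qop fcul jqfzy mwf vmr jcgaq ifop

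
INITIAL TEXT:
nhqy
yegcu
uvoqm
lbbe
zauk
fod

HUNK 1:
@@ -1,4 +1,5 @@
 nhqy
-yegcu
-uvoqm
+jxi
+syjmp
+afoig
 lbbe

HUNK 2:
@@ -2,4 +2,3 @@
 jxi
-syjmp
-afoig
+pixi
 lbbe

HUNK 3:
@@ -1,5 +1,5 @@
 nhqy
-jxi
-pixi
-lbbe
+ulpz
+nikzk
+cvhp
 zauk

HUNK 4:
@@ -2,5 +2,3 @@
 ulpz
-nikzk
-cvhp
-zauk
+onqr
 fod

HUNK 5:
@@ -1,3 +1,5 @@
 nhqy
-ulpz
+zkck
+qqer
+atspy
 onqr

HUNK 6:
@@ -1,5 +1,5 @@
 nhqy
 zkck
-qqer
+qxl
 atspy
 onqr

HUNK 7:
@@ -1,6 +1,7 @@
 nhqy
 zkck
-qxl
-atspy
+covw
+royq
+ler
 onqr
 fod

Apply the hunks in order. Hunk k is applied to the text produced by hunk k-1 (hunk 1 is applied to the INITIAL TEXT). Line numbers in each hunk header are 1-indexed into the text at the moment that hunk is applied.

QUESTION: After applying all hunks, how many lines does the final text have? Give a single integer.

Answer: 7

Derivation:
Hunk 1: at line 1 remove [yegcu,uvoqm] add [jxi,syjmp,afoig] -> 7 lines: nhqy jxi syjmp afoig lbbe zauk fod
Hunk 2: at line 2 remove [syjmp,afoig] add [pixi] -> 6 lines: nhqy jxi pixi lbbe zauk fod
Hunk 3: at line 1 remove [jxi,pixi,lbbe] add [ulpz,nikzk,cvhp] -> 6 lines: nhqy ulpz nikzk cvhp zauk fod
Hunk 4: at line 2 remove [nikzk,cvhp,zauk] add [onqr] -> 4 lines: nhqy ulpz onqr fod
Hunk 5: at line 1 remove [ulpz] add [zkck,qqer,atspy] -> 6 lines: nhqy zkck qqer atspy onqr fod
Hunk 6: at line 1 remove [qqer] add [qxl] -> 6 lines: nhqy zkck qxl atspy onqr fod
Hunk 7: at line 1 remove [qxl,atspy] add [covw,royq,ler] -> 7 lines: nhqy zkck covw royq ler onqr fod
Final line count: 7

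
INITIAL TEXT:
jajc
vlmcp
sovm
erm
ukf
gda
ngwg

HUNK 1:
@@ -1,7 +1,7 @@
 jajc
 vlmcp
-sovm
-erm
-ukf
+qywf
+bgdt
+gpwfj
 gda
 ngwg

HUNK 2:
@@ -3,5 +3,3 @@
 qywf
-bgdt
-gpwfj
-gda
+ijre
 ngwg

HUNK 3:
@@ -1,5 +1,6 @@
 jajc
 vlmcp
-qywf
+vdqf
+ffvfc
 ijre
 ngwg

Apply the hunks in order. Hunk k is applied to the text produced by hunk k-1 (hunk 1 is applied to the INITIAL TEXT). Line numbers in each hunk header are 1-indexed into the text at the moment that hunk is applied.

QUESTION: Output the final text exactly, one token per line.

Hunk 1: at line 1 remove [sovm,erm,ukf] add [qywf,bgdt,gpwfj] -> 7 lines: jajc vlmcp qywf bgdt gpwfj gda ngwg
Hunk 2: at line 3 remove [bgdt,gpwfj,gda] add [ijre] -> 5 lines: jajc vlmcp qywf ijre ngwg
Hunk 3: at line 1 remove [qywf] add [vdqf,ffvfc] -> 6 lines: jajc vlmcp vdqf ffvfc ijre ngwg

Answer: jajc
vlmcp
vdqf
ffvfc
ijre
ngwg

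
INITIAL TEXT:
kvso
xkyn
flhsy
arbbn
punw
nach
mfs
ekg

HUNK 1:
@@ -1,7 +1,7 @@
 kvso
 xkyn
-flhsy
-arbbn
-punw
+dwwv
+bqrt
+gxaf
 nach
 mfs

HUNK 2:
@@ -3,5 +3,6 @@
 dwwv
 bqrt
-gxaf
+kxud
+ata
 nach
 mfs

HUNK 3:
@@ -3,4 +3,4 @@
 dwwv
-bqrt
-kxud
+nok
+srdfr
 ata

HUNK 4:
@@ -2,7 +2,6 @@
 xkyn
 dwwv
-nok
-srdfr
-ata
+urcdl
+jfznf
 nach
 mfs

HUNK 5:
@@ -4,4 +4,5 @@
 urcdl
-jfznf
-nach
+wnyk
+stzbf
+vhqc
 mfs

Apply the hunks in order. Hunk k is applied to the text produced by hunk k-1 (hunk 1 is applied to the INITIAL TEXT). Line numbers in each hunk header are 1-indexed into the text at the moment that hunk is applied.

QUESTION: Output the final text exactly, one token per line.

Hunk 1: at line 1 remove [flhsy,arbbn,punw] add [dwwv,bqrt,gxaf] -> 8 lines: kvso xkyn dwwv bqrt gxaf nach mfs ekg
Hunk 2: at line 3 remove [gxaf] add [kxud,ata] -> 9 lines: kvso xkyn dwwv bqrt kxud ata nach mfs ekg
Hunk 3: at line 3 remove [bqrt,kxud] add [nok,srdfr] -> 9 lines: kvso xkyn dwwv nok srdfr ata nach mfs ekg
Hunk 4: at line 2 remove [nok,srdfr,ata] add [urcdl,jfznf] -> 8 lines: kvso xkyn dwwv urcdl jfznf nach mfs ekg
Hunk 5: at line 4 remove [jfznf,nach] add [wnyk,stzbf,vhqc] -> 9 lines: kvso xkyn dwwv urcdl wnyk stzbf vhqc mfs ekg

Answer: kvso
xkyn
dwwv
urcdl
wnyk
stzbf
vhqc
mfs
ekg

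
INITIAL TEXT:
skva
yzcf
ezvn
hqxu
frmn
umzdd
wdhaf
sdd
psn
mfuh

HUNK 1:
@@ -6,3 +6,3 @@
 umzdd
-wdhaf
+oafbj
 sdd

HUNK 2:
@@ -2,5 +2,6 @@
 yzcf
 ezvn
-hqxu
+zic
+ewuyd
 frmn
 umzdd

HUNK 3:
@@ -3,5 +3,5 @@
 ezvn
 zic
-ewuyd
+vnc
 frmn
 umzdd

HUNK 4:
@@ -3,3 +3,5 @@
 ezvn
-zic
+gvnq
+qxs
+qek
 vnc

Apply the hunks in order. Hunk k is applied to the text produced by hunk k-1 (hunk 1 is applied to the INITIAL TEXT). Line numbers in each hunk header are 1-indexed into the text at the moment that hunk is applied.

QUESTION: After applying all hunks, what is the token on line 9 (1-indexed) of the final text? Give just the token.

Hunk 1: at line 6 remove [wdhaf] add [oafbj] -> 10 lines: skva yzcf ezvn hqxu frmn umzdd oafbj sdd psn mfuh
Hunk 2: at line 2 remove [hqxu] add [zic,ewuyd] -> 11 lines: skva yzcf ezvn zic ewuyd frmn umzdd oafbj sdd psn mfuh
Hunk 3: at line 3 remove [ewuyd] add [vnc] -> 11 lines: skva yzcf ezvn zic vnc frmn umzdd oafbj sdd psn mfuh
Hunk 4: at line 3 remove [zic] add [gvnq,qxs,qek] -> 13 lines: skva yzcf ezvn gvnq qxs qek vnc frmn umzdd oafbj sdd psn mfuh
Final line 9: umzdd

Answer: umzdd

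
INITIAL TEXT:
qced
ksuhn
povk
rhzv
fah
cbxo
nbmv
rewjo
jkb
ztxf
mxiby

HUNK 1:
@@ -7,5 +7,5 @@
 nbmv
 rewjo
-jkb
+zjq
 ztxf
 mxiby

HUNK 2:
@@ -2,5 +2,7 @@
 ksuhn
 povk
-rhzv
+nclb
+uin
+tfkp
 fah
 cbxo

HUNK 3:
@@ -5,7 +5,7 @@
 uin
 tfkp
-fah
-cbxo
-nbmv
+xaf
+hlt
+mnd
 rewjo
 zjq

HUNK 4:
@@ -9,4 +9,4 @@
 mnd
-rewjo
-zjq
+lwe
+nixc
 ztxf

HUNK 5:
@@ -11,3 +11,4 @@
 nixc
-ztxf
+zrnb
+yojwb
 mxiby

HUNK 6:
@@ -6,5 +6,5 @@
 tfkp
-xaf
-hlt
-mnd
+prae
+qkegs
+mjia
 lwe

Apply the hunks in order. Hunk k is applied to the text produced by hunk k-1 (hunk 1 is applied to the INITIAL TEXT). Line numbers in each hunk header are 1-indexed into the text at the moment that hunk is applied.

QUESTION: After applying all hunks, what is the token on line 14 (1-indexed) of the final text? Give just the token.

Hunk 1: at line 7 remove [jkb] add [zjq] -> 11 lines: qced ksuhn povk rhzv fah cbxo nbmv rewjo zjq ztxf mxiby
Hunk 2: at line 2 remove [rhzv] add [nclb,uin,tfkp] -> 13 lines: qced ksuhn povk nclb uin tfkp fah cbxo nbmv rewjo zjq ztxf mxiby
Hunk 3: at line 5 remove [fah,cbxo,nbmv] add [xaf,hlt,mnd] -> 13 lines: qced ksuhn povk nclb uin tfkp xaf hlt mnd rewjo zjq ztxf mxiby
Hunk 4: at line 9 remove [rewjo,zjq] add [lwe,nixc] -> 13 lines: qced ksuhn povk nclb uin tfkp xaf hlt mnd lwe nixc ztxf mxiby
Hunk 5: at line 11 remove [ztxf] add [zrnb,yojwb] -> 14 lines: qced ksuhn povk nclb uin tfkp xaf hlt mnd lwe nixc zrnb yojwb mxiby
Hunk 6: at line 6 remove [xaf,hlt,mnd] add [prae,qkegs,mjia] -> 14 lines: qced ksuhn povk nclb uin tfkp prae qkegs mjia lwe nixc zrnb yojwb mxiby
Final line 14: mxiby

Answer: mxiby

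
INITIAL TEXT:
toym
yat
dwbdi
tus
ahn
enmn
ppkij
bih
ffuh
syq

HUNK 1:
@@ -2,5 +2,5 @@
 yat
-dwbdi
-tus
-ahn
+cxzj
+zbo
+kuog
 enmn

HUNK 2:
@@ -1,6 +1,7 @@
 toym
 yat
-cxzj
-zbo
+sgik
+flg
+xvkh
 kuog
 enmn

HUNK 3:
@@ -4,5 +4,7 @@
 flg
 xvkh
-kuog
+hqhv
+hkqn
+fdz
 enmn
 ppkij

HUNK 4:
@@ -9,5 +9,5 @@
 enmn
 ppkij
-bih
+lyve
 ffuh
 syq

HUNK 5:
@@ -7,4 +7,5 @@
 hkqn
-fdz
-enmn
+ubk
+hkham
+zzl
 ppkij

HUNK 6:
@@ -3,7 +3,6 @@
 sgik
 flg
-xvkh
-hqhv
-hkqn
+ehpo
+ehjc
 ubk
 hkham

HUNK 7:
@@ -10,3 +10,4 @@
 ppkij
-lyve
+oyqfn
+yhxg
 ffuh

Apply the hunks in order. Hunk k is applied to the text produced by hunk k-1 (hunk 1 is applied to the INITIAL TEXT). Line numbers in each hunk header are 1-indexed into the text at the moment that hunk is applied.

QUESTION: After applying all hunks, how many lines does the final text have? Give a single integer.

Hunk 1: at line 2 remove [dwbdi,tus,ahn] add [cxzj,zbo,kuog] -> 10 lines: toym yat cxzj zbo kuog enmn ppkij bih ffuh syq
Hunk 2: at line 1 remove [cxzj,zbo] add [sgik,flg,xvkh] -> 11 lines: toym yat sgik flg xvkh kuog enmn ppkij bih ffuh syq
Hunk 3: at line 4 remove [kuog] add [hqhv,hkqn,fdz] -> 13 lines: toym yat sgik flg xvkh hqhv hkqn fdz enmn ppkij bih ffuh syq
Hunk 4: at line 9 remove [bih] add [lyve] -> 13 lines: toym yat sgik flg xvkh hqhv hkqn fdz enmn ppkij lyve ffuh syq
Hunk 5: at line 7 remove [fdz,enmn] add [ubk,hkham,zzl] -> 14 lines: toym yat sgik flg xvkh hqhv hkqn ubk hkham zzl ppkij lyve ffuh syq
Hunk 6: at line 3 remove [xvkh,hqhv,hkqn] add [ehpo,ehjc] -> 13 lines: toym yat sgik flg ehpo ehjc ubk hkham zzl ppkij lyve ffuh syq
Hunk 7: at line 10 remove [lyve] add [oyqfn,yhxg] -> 14 lines: toym yat sgik flg ehpo ehjc ubk hkham zzl ppkij oyqfn yhxg ffuh syq
Final line count: 14

Answer: 14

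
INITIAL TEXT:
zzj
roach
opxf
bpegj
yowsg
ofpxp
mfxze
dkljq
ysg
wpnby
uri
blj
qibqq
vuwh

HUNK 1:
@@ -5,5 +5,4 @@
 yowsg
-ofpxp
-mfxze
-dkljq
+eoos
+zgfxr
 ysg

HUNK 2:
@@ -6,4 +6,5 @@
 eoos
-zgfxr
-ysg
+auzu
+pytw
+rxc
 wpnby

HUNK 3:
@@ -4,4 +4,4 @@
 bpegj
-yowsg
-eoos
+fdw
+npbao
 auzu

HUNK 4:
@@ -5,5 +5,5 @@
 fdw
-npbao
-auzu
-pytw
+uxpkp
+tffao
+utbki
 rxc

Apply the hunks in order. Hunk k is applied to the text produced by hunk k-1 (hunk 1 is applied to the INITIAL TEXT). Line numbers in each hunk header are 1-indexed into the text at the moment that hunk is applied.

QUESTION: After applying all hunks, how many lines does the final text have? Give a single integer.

Hunk 1: at line 5 remove [ofpxp,mfxze,dkljq] add [eoos,zgfxr] -> 13 lines: zzj roach opxf bpegj yowsg eoos zgfxr ysg wpnby uri blj qibqq vuwh
Hunk 2: at line 6 remove [zgfxr,ysg] add [auzu,pytw,rxc] -> 14 lines: zzj roach opxf bpegj yowsg eoos auzu pytw rxc wpnby uri blj qibqq vuwh
Hunk 3: at line 4 remove [yowsg,eoos] add [fdw,npbao] -> 14 lines: zzj roach opxf bpegj fdw npbao auzu pytw rxc wpnby uri blj qibqq vuwh
Hunk 4: at line 5 remove [npbao,auzu,pytw] add [uxpkp,tffao,utbki] -> 14 lines: zzj roach opxf bpegj fdw uxpkp tffao utbki rxc wpnby uri blj qibqq vuwh
Final line count: 14

Answer: 14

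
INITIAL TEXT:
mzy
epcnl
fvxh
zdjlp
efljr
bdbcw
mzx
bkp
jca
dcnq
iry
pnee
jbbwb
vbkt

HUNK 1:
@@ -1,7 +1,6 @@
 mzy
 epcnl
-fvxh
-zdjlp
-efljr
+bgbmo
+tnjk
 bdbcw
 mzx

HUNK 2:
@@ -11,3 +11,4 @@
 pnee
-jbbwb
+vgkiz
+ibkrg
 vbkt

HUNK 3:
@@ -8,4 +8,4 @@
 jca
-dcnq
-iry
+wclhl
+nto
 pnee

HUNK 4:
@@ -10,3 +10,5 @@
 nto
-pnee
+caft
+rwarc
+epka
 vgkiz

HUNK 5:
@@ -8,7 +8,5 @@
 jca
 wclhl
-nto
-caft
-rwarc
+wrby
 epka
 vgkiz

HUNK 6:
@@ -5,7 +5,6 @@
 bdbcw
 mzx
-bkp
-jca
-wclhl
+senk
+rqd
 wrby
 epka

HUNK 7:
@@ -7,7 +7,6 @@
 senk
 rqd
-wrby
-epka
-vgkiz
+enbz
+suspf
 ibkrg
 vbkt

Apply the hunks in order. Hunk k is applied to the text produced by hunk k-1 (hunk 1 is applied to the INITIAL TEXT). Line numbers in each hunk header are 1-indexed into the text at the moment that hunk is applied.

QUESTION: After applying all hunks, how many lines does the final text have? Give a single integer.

Hunk 1: at line 1 remove [fvxh,zdjlp,efljr] add [bgbmo,tnjk] -> 13 lines: mzy epcnl bgbmo tnjk bdbcw mzx bkp jca dcnq iry pnee jbbwb vbkt
Hunk 2: at line 11 remove [jbbwb] add [vgkiz,ibkrg] -> 14 lines: mzy epcnl bgbmo tnjk bdbcw mzx bkp jca dcnq iry pnee vgkiz ibkrg vbkt
Hunk 3: at line 8 remove [dcnq,iry] add [wclhl,nto] -> 14 lines: mzy epcnl bgbmo tnjk bdbcw mzx bkp jca wclhl nto pnee vgkiz ibkrg vbkt
Hunk 4: at line 10 remove [pnee] add [caft,rwarc,epka] -> 16 lines: mzy epcnl bgbmo tnjk bdbcw mzx bkp jca wclhl nto caft rwarc epka vgkiz ibkrg vbkt
Hunk 5: at line 8 remove [nto,caft,rwarc] add [wrby] -> 14 lines: mzy epcnl bgbmo tnjk bdbcw mzx bkp jca wclhl wrby epka vgkiz ibkrg vbkt
Hunk 6: at line 5 remove [bkp,jca,wclhl] add [senk,rqd] -> 13 lines: mzy epcnl bgbmo tnjk bdbcw mzx senk rqd wrby epka vgkiz ibkrg vbkt
Hunk 7: at line 7 remove [wrby,epka,vgkiz] add [enbz,suspf] -> 12 lines: mzy epcnl bgbmo tnjk bdbcw mzx senk rqd enbz suspf ibkrg vbkt
Final line count: 12

Answer: 12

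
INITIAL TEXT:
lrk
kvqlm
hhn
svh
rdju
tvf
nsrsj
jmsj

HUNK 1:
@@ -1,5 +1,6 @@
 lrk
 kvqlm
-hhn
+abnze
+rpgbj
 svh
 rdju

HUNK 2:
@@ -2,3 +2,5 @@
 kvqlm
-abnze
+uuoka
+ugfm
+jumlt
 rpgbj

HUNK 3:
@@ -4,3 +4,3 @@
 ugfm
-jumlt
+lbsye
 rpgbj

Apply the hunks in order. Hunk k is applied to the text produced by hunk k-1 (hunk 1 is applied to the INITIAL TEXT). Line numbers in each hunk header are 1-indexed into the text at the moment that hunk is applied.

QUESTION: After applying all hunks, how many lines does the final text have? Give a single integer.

Answer: 11

Derivation:
Hunk 1: at line 1 remove [hhn] add [abnze,rpgbj] -> 9 lines: lrk kvqlm abnze rpgbj svh rdju tvf nsrsj jmsj
Hunk 2: at line 2 remove [abnze] add [uuoka,ugfm,jumlt] -> 11 lines: lrk kvqlm uuoka ugfm jumlt rpgbj svh rdju tvf nsrsj jmsj
Hunk 3: at line 4 remove [jumlt] add [lbsye] -> 11 lines: lrk kvqlm uuoka ugfm lbsye rpgbj svh rdju tvf nsrsj jmsj
Final line count: 11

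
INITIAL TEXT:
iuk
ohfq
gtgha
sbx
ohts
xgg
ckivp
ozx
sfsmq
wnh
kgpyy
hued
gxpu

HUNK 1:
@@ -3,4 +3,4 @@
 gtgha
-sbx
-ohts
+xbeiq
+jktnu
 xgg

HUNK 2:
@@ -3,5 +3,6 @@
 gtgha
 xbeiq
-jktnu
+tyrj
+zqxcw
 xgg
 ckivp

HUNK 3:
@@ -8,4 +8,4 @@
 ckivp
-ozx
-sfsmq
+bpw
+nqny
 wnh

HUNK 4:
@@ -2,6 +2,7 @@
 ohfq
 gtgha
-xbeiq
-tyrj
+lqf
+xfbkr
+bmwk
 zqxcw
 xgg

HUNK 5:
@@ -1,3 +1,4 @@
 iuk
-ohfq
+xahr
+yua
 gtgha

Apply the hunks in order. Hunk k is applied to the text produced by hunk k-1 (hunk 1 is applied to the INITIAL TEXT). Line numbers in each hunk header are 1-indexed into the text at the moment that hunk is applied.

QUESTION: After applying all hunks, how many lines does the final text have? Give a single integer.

Hunk 1: at line 3 remove [sbx,ohts] add [xbeiq,jktnu] -> 13 lines: iuk ohfq gtgha xbeiq jktnu xgg ckivp ozx sfsmq wnh kgpyy hued gxpu
Hunk 2: at line 3 remove [jktnu] add [tyrj,zqxcw] -> 14 lines: iuk ohfq gtgha xbeiq tyrj zqxcw xgg ckivp ozx sfsmq wnh kgpyy hued gxpu
Hunk 3: at line 8 remove [ozx,sfsmq] add [bpw,nqny] -> 14 lines: iuk ohfq gtgha xbeiq tyrj zqxcw xgg ckivp bpw nqny wnh kgpyy hued gxpu
Hunk 4: at line 2 remove [xbeiq,tyrj] add [lqf,xfbkr,bmwk] -> 15 lines: iuk ohfq gtgha lqf xfbkr bmwk zqxcw xgg ckivp bpw nqny wnh kgpyy hued gxpu
Hunk 5: at line 1 remove [ohfq] add [xahr,yua] -> 16 lines: iuk xahr yua gtgha lqf xfbkr bmwk zqxcw xgg ckivp bpw nqny wnh kgpyy hued gxpu
Final line count: 16

Answer: 16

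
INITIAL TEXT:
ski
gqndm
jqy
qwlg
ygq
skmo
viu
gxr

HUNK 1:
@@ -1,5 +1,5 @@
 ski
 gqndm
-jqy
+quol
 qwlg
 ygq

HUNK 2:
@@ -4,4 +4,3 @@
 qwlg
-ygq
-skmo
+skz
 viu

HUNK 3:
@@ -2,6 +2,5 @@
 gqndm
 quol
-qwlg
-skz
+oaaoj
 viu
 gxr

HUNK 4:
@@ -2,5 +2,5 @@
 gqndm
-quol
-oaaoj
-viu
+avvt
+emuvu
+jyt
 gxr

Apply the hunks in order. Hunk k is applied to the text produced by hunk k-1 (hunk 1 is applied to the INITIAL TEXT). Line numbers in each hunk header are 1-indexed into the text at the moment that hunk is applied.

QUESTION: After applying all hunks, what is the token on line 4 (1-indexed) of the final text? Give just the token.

Hunk 1: at line 1 remove [jqy] add [quol] -> 8 lines: ski gqndm quol qwlg ygq skmo viu gxr
Hunk 2: at line 4 remove [ygq,skmo] add [skz] -> 7 lines: ski gqndm quol qwlg skz viu gxr
Hunk 3: at line 2 remove [qwlg,skz] add [oaaoj] -> 6 lines: ski gqndm quol oaaoj viu gxr
Hunk 4: at line 2 remove [quol,oaaoj,viu] add [avvt,emuvu,jyt] -> 6 lines: ski gqndm avvt emuvu jyt gxr
Final line 4: emuvu

Answer: emuvu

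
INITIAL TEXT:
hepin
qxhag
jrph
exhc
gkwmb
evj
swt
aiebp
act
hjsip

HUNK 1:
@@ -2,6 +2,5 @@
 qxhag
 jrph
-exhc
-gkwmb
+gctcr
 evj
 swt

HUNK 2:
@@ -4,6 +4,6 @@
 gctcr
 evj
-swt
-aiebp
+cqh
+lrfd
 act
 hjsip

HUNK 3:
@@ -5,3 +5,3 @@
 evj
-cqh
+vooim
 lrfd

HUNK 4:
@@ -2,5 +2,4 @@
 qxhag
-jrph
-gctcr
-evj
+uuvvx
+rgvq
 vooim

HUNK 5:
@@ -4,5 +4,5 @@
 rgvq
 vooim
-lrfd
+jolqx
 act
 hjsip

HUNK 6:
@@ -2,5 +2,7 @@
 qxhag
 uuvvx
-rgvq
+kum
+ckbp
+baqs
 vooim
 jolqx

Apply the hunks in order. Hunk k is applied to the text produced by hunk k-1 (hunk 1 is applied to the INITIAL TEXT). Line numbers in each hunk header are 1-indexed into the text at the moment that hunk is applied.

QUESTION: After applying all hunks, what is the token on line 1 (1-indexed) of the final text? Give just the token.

Answer: hepin

Derivation:
Hunk 1: at line 2 remove [exhc,gkwmb] add [gctcr] -> 9 lines: hepin qxhag jrph gctcr evj swt aiebp act hjsip
Hunk 2: at line 4 remove [swt,aiebp] add [cqh,lrfd] -> 9 lines: hepin qxhag jrph gctcr evj cqh lrfd act hjsip
Hunk 3: at line 5 remove [cqh] add [vooim] -> 9 lines: hepin qxhag jrph gctcr evj vooim lrfd act hjsip
Hunk 4: at line 2 remove [jrph,gctcr,evj] add [uuvvx,rgvq] -> 8 lines: hepin qxhag uuvvx rgvq vooim lrfd act hjsip
Hunk 5: at line 4 remove [lrfd] add [jolqx] -> 8 lines: hepin qxhag uuvvx rgvq vooim jolqx act hjsip
Hunk 6: at line 2 remove [rgvq] add [kum,ckbp,baqs] -> 10 lines: hepin qxhag uuvvx kum ckbp baqs vooim jolqx act hjsip
Final line 1: hepin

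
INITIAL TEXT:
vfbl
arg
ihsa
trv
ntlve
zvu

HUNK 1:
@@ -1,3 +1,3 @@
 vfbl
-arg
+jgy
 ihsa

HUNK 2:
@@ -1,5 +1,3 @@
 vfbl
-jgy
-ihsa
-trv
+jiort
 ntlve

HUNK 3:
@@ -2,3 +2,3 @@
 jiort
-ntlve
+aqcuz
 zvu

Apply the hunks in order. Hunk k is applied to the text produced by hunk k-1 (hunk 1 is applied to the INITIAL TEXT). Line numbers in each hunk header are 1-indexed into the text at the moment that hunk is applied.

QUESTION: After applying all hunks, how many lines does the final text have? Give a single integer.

Answer: 4

Derivation:
Hunk 1: at line 1 remove [arg] add [jgy] -> 6 lines: vfbl jgy ihsa trv ntlve zvu
Hunk 2: at line 1 remove [jgy,ihsa,trv] add [jiort] -> 4 lines: vfbl jiort ntlve zvu
Hunk 3: at line 2 remove [ntlve] add [aqcuz] -> 4 lines: vfbl jiort aqcuz zvu
Final line count: 4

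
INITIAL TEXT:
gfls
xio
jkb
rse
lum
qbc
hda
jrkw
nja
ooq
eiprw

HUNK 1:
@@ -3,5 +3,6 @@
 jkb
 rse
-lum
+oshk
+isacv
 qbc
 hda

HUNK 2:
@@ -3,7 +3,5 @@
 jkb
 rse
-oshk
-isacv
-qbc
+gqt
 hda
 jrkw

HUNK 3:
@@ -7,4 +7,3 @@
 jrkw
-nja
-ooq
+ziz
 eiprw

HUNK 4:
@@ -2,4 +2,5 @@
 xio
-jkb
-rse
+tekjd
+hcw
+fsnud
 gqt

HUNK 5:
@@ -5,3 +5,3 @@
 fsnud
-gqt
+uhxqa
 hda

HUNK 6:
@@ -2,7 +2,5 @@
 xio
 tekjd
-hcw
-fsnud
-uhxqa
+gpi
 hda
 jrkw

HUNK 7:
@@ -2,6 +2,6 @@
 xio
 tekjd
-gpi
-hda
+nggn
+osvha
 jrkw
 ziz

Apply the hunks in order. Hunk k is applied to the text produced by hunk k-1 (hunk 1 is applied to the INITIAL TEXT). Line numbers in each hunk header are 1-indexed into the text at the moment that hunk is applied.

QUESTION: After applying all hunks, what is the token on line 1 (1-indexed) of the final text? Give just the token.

Answer: gfls

Derivation:
Hunk 1: at line 3 remove [lum] add [oshk,isacv] -> 12 lines: gfls xio jkb rse oshk isacv qbc hda jrkw nja ooq eiprw
Hunk 2: at line 3 remove [oshk,isacv,qbc] add [gqt] -> 10 lines: gfls xio jkb rse gqt hda jrkw nja ooq eiprw
Hunk 3: at line 7 remove [nja,ooq] add [ziz] -> 9 lines: gfls xio jkb rse gqt hda jrkw ziz eiprw
Hunk 4: at line 2 remove [jkb,rse] add [tekjd,hcw,fsnud] -> 10 lines: gfls xio tekjd hcw fsnud gqt hda jrkw ziz eiprw
Hunk 5: at line 5 remove [gqt] add [uhxqa] -> 10 lines: gfls xio tekjd hcw fsnud uhxqa hda jrkw ziz eiprw
Hunk 6: at line 2 remove [hcw,fsnud,uhxqa] add [gpi] -> 8 lines: gfls xio tekjd gpi hda jrkw ziz eiprw
Hunk 7: at line 2 remove [gpi,hda] add [nggn,osvha] -> 8 lines: gfls xio tekjd nggn osvha jrkw ziz eiprw
Final line 1: gfls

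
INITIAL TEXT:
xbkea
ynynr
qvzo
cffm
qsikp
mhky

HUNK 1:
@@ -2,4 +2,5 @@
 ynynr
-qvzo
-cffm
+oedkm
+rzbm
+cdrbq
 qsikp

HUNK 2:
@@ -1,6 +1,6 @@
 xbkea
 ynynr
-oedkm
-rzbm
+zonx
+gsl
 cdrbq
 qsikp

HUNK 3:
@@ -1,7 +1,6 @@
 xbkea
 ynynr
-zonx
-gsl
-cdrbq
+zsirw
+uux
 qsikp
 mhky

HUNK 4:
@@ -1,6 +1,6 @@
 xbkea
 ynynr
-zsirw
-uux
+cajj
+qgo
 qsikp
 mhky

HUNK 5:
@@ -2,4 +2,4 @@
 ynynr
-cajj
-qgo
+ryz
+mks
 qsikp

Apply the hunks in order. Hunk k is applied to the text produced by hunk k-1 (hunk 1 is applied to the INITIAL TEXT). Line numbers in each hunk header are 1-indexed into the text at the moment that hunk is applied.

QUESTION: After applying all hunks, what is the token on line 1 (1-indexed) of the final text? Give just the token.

Hunk 1: at line 2 remove [qvzo,cffm] add [oedkm,rzbm,cdrbq] -> 7 lines: xbkea ynynr oedkm rzbm cdrbq qsikp mhky
Hunk 2: at line 1 remove [oedkm,rzbm] add [zonx,gsl] -> 7 lines: xbkea ynynr zonx gsl cdrbq qsikp mhky
Hunk 3: at line 1 remove [zonx,gsl,cdrbq] add [zsirw,uux] -> 6 lines: xbkea ynynr zsirw uux qsikp mhky
Hunk 4: at line 1 remove [zsirw,uux] add [cajj,qgo] -> 6 lines: xbkea ynynr cajj qgo qsikp mhky
Hunk 5: at line 2 remove [cajj,qgo] add [ryz,mks] -> 6 lines: xbkea ynynr ryz mks qsikp mhky
Final line 1: xbkea

Answer: xbkea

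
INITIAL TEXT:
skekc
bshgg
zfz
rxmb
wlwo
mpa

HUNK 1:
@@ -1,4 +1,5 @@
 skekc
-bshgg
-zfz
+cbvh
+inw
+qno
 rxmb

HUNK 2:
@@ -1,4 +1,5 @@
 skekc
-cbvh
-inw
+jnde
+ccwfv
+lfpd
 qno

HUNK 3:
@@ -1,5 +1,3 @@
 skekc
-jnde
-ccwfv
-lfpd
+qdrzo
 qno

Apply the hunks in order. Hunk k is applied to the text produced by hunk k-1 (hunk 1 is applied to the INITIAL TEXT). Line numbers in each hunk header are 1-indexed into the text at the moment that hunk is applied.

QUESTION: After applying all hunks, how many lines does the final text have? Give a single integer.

Answer: 6

Derivation:
Hunk 1: at line 1 remove [bshgg,zfz] add [cbvh,inw,qno] -> 7 lines: skekc cbvh inw qno rxmb wlwo mpa
Hunk 2: at line 1 remove [cbvh,inw] add [jnde,ccwfv,lfpd] -> 8 lines: skekc jnde ccwfv lfpd qno rxmb wlwo mpa
Hunk 3: at line 1 remove [jnde,ccwfv,lfpd] add [qdrzo] -> 6 lines: skekc qdrzo qno rxmb wlwo mpa
Final line count: 6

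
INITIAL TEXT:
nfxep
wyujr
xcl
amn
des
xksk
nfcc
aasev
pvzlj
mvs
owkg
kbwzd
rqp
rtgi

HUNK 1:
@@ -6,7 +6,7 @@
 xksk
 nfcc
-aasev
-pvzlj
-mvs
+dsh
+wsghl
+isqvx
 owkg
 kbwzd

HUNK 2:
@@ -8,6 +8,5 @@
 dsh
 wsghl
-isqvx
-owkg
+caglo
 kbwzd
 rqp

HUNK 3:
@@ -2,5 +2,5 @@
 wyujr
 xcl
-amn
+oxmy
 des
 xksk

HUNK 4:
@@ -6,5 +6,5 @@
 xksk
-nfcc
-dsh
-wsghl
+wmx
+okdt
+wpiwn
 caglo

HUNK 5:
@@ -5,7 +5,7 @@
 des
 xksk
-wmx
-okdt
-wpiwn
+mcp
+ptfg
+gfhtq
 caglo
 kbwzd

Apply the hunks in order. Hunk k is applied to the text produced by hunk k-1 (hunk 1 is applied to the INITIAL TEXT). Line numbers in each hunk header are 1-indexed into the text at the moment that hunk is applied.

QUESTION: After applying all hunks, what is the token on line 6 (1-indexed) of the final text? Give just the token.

Answer: xksk

Derivation:
Hunk 1: at line 6 remove [aasev,pvzlj,mvs] add [dsh,wsghl,isqvx] -> 14 lines: nfxep wyujr xcl amn des xksk nfcc dsh wsghl isqvx owkg kbwzd rqp rtgi
Hunk 2: at line 8 remove [isqvx,owkg] add [caglo] -> 13 lines: nfxep wyujr xcl amn des xksk nfcc dsh wsghl caglo kbwzd rqp rtgi
Hunk 3: at line 2 remove [amn] add [oxmy] -> 13 lines: nfxep wyujr xcl oxmy des xksk nfcc dsh wsghl caglo kbwzd rqp rtgi
Hunk 4: at line 6 remove [nfcc,dsh,wsghl] add [wmx,okdt,wpiwn] -> 13 lines: nfxep wyujr xcl oxmy des xksk wmx okdt wpiwn caglo kbwzd rqp rtgi
Hunk 5: at line 5 remove [wmx,okdt,wpiwn] add [mcp,ptfg,gfhtq] -> 13 lines: nfxep wyujr xcl oxmy des xksk mcp ptfg gfhtq caglo kbwzd rqp rtgi
Final line 6: xksk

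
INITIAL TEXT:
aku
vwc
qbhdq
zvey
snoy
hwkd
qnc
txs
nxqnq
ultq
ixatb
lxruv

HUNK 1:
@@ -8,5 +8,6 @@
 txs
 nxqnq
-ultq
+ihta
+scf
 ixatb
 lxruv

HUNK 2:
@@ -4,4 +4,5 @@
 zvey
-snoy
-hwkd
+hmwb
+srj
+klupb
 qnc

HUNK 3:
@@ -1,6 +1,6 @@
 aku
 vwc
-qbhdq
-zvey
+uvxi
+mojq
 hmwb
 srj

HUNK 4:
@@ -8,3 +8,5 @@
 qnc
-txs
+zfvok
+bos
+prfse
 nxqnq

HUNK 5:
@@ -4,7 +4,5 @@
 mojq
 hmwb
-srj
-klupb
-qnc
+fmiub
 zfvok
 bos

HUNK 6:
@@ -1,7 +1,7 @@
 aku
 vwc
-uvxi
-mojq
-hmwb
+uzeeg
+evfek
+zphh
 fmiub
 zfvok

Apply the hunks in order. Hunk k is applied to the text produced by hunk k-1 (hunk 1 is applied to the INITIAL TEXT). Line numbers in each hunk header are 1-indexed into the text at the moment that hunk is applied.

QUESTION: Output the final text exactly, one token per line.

Hunk 1: at line 8 remove [ultq] add [ihta,scf] -> 13 lines: aku vwc qbhdq zvey snoy hwkd qnc txs nxqnq ihta scf ixatb lxruv
Hunk 2: at line 4 remove [snoy,hwkd] add [hmwb,srj,klupb] -> 14 lines: aku vwc qbhdq zvey hmwb srj klupb qnc txs nxqnq ihta scf ixatb lxruv
Hunk 3: at line 1 remove [qbhdq,zvey] add [uvxi,mojq] -> 14 lines: aku vwc uvxi mojq hmwb srj klupb qnc txs nxqnq ihta scf ixatb lxruv
Hunk 4: at line 8 remove [txs] add [zfvok,bos,prfse] -> 16 lines: aku vwc uvxi mojq hmwb srj klupb qnc zfvok bos prfse nxqnq ihta scf ixatb lxruv
Hunk 5: at line 4 remove [srj,klupb,qnc] add [fmiub] -> 14 lines: aku vwc uvxi mojq hmwb fmiub zfvok bos prfse nxqnq ihta scf ixatb lxruv
Hunk 6: at line 1 remove [uvxi,mojq,hmwb] add [uzeeg,evfek,zphh] -> 14 lines: aku vwc uzeeg evfek zphh fmiub zfvok bos prfse nxqnq ihta scf ixatb lxruv

Answer: aku
vwc
uzeeg
evfek
zphh
fmiub
zfvok
bos
prfse
nxqnq
ihta
scf
ixatb
lxruv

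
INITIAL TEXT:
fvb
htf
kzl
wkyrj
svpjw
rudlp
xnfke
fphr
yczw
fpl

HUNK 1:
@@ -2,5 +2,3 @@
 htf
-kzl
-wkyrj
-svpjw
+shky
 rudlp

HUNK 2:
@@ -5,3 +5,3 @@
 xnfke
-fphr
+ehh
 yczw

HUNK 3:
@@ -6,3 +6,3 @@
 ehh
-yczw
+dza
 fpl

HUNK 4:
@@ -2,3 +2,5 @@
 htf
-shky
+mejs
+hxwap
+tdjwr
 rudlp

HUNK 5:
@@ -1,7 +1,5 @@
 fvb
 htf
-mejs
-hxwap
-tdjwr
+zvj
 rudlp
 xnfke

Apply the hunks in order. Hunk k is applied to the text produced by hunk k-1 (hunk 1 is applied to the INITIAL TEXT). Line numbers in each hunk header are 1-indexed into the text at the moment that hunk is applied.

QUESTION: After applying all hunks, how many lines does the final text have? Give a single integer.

Hunk 1: at line 2 remove [kzl,wkyrj,svpjw] add [shky] -> 8 lines: fvb htf shky rudlp xnfke fphr yczw fpl
Hunk 2: at line 5 remove [fphr] add [ehh] -> 8 lines: fvb htf shky rudlp xnfke ehh yczw fpl
Hunk 3: at line 6 remove [yczw] add [dza] -> 8 lines: fvb htf shky rudlp xnfke ehh dza fpl
Hunk 4: at line 2 remove [shky] add [mejs,hxwap,tdjwr] -> 10 lines: fvb htf mejs hxwap tdjwr rudlp xnfke ehh dza fpl
Hunk 5: at line 1 remove [mejs,hxwap,tdjwr] add [zvj] -> 8 lines: fvb htf zvj rudlp xnfke ehh dza fpl
Final line count: 8

Answer: 8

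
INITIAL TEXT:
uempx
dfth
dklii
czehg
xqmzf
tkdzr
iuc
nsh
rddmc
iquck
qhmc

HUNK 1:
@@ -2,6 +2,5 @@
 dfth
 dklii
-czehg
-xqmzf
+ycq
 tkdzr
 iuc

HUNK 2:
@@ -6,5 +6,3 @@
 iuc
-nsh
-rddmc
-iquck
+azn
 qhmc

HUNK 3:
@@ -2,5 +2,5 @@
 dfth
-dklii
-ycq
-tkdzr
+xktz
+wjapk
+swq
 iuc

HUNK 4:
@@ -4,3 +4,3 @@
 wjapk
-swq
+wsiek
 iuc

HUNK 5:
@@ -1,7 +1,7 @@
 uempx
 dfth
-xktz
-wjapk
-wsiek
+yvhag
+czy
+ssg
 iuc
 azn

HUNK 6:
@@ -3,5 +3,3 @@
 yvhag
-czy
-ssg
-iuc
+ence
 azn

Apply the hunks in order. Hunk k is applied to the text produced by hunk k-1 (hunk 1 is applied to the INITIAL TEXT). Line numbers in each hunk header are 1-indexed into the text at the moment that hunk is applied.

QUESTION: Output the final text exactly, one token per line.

Hunk 1: at line 2 remove [czehg,xqmzf] add [ycq] -> 10 lines: uempx dfth dklii ycq tkdzr iuc nsh rddmc iquck qhmc
Hunk 2: at line 6 remove [nsh,rddmc,iquck] add [azn] -> 8 lines: uempx dfth dklii ycq tkdzr iuc azn qhmc
Hunk 3: at line 2 remove [dklii,ycq,tkdzr] add [xktz,wjapk,swq] -> 8 lines: uempx dfth xktz wjapk swq iuc azn qhmc
Hunk 4: at line 4 remove [swq] add [wsiek] -> 8 lines: uempx dfth xktz wjapk wsiek iuc azn qhmc
Hunk 5: at line 1 remove [xktz,wjapk,wsiek] add [yvhag,czy,ssg] -> 8 lines: uempx dfth yvhag czy ssg iuc azn qhmc
Hunk 6: at line 3 remove [czy,ssg,iuc] add [ence] -> 6 lines: uempx dfth yvhag ence azn qhmc

Answer: uempx
dfth
yvhag
ence
azn
qhmc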